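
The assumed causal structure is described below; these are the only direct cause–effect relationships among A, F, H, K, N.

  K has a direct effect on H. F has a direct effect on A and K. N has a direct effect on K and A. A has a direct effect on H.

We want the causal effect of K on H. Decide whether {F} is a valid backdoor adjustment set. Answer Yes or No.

No

Backdoor paths from K to H (paths whose first edge points into K):
  P1: K <- F -> A -> H
  P2: K <- N -> A -> H
Condition 1 (no descendant of K in the set): holds — descendants of K are {H}; none are in {F}.
Condition 2 (every backdoor path blocked by {F}):
  P1: blocked at fork node F ∈ conditioning set.
  P2: open — no interior node is in the conditioning set.
{F} does not satisfy the backdoor criterion.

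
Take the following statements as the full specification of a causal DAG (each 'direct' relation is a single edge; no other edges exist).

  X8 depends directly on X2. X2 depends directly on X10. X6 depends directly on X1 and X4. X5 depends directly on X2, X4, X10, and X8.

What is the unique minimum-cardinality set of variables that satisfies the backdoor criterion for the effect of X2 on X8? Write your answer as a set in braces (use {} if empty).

Variables eligible for adjustment (non-descendants of X2, excluding X2 and X8): {X1, X10, X4, X6}.
Backdoor paths from X2 to X8:
  P1: X2 <- X10 -> X5 <- X8
Each backdoor path contains an unconditioned collider, so every path is already blocked with the empty conditioning set:
  P1: blocked at collider X5 (neither it nor any descendant is in the conditioning set).
The empty set is therefore the unique smallest valid set.

{}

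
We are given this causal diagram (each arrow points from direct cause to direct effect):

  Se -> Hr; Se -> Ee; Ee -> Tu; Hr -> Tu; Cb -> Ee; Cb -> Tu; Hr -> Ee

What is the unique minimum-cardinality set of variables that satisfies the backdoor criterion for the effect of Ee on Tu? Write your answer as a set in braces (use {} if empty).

{Cb, Hr}

Variables eligible for adjustment (non-descendants of Ee, excluding Ee and Tu): {Cb, Hr, Se}.
Backdoor paths from Ee to Tu:
  P1: Ee <- Se -> Hr -> Tu
  P2: Ee <- Cb -> Tu
  P3: Ee <- Hr -> Tu
The empty set is not sufficient: P1 (Ee <- Se -> Hr -> Tu) has no collider blocking it and no conditioned non-collider, so it is open.
Try {Cb, Hr}:
  P1: blocked at chain node Hr ∈ conditioning set.
  P2: blocked at fork node Cb ∈ conditioning set.
  P3: blocked at fork node Hr ∈ conditioning set.
{Cb, Hr} contains no descendant of Ee and blocks every backdoor path.
Every element of {Cb, Hr} is needed (dropping Cb leaves P2 open; dropping Hr leaves P1 open), so no proper subset is valid.
Among all size-2 subsets of the eligible variables, only {Cb, Hr} blocks every backdoor path, so it is the unique smallest valid adjustment set.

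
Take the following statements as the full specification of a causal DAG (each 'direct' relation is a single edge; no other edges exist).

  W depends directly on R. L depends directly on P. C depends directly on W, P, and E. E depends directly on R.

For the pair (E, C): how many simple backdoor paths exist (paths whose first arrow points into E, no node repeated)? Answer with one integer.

1

A backdoor path from E to C is any simple undirected path whose first edge points into E (i.e. leaves E via a parent).
Parents of E: {R}.
Enumerating:
  P1: E <- R -> W -> C
That exhausts the simple backdoor paths. Count: 1.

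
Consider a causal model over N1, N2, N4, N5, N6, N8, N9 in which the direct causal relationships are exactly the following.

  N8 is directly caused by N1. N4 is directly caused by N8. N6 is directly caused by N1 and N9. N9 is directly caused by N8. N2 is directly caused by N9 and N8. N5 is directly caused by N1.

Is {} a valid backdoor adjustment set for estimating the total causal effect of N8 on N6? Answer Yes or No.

No

Backdoor paths from N8 to N6 (paths whose first edge points into N8):
  P1: N8 <- N1 -> N6
Condition 1 (no descendant of N8 in the set): holds — descendants of N8 are {N2, N4, N6, N9}; none are in {}.
Condition 2 (every backdoor path blocked by {}):
  P1: open — no interior node is in the conditioning set.
{} does not satisfy the backdoor criterion.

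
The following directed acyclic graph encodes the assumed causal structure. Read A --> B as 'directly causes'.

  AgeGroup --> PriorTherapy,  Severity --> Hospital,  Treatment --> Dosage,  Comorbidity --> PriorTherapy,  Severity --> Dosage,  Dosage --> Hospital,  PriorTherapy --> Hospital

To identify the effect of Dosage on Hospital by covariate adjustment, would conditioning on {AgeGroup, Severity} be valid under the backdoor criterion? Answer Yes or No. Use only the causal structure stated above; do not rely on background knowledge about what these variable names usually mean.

Yes

Backdoor paths from Dosage to Hospital (paths whose first edge points into Dosage):
  P1: Dosage <- Severity -> Hospital
Condition 1 (no descendant of Dosage in the set): holds — descendants of Dosage are {Hospital}; none are in {AgeGroup, Severity}.
Condition 2 (every backdoor path blocked by {AgeGroup, Severity}):
  P1: blocked at fork node Severity ∈ conditioning set.
{AgeGroup, Severity} satisfies the backdoor criterion.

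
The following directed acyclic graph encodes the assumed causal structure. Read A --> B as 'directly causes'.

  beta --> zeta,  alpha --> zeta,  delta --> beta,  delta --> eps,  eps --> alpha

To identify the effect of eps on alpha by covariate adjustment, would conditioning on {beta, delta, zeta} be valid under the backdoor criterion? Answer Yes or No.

No

Backdoor paths from eps to alpha (paths whose first edge points into eps):
  P1: eps <- delta -> beta -> zeta <- alpha
Condition 1 (no descendant of eps in the set): FAILS — zeta is a descendant of eps.
Condition 2 (every backdoor path blocked by {beta, delta, zeta}):
  P1: blocked at fork node delta ∈ conditioning set.
{beta, delta, zeta} does not satisfy the backdoor criterion.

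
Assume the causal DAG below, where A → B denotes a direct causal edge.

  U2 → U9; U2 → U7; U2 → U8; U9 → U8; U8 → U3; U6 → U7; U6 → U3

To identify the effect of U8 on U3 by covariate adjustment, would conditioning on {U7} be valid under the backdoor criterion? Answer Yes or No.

No

Backdoor paths from U8 to U3 (paths whose first edge points into U8):
  P1: U8 <- U2 -> U7 <- U6 -> U3
  P2: U8 <- U9 <- U2 -> U7 <- U6 -> U3
Condition 1 (no descendant of U8 in the set): holds — descendants of U8 are {U3}; none are in {U7}.
Condition 2 (every backdoor path blocked by {U7}):
  P1: open — collider(s) U7 are conditioned on (or have a conditioned descendant) and no non-collider on the path is in the set.
  P2: open — collider(s) U7 are conditioned on (or have a conditioned descendant) and no non-collider on the path is in the set.
{U7} does not satisfy the backdoor criterion.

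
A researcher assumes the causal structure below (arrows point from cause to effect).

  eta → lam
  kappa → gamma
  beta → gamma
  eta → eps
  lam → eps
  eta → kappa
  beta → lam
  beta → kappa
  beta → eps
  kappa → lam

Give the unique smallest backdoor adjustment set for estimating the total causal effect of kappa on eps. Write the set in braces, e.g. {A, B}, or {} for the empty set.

Variables eligible for adjustment (non-descendants of kappa, excluding kappa and eps): {beta, eta}.
Backdoor paths from kappa to eps:
  P1: kappa <- eta -> lam <- beta -> eps
  P2: kappa <- eta -> lam -> eps
  P3: kappa <- eta -> eps
  P4: kappa <- beta -> lam <- eta -> eps
  P5: kappa <- beta -> lam -> eps
  P6: kappa <- beta -> eps
The empty set is not sufficient: P2 (kappa <- eta -> lam -> eps) has no collider blocking it and no conditioned non-collider, so it is open.
Try {beta, eta}:
  P1: blocked at fork node eta ∈ conditioning set.
  P2: blocked at fork node eta ∈ conditioning set.
  P3: blocked at fork node eta ∈ conditioning set.
  P4: blocked at fork node beta ∈ conditioning set.
  P5: blocked at fork node beta ∈ conditioning set.
  P6: blocked at fork node beta ∈ conditioning set.
{beta, eta} contains no descendant of kappa and blocks every backdoor path.
Every element of {beta, eta} is needed (dropping beta leaves P5 open; dropping eta leaves P2 open), so no proper subset is valid.
Among all size-2 subsets of the eligible variables, only {beta, eta} blocks every backdoor path, so it is the unique smallest valid adjustment set.

{beta, eta}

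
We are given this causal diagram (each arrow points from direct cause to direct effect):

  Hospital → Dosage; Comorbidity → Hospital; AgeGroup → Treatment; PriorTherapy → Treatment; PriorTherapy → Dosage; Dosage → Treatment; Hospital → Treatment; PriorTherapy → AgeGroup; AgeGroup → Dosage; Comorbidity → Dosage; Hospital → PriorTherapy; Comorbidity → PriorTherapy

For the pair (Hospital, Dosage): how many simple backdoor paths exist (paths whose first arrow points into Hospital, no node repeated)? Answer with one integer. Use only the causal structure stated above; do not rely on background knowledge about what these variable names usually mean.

6

A backdoor path from Hospital to Dosage is any simple undirected path whose first edge points into Hospital (i.e. leaves Hospital via a parent).
Parents of Hospital: {Comorbidity}.
Enumerating:
  P1: Hospital <- Comorbidity -> PriorTherapy -> AgeGroup -> Dosage
  P2: Hospital <- Comorbidity -> PriorTherapy -> AgeGroup -> Treatment <- Dosage
  P3: Hospital <- Comorbidity -> PriorTherapy -> Dosage
  P4: Hospital <- Comorbidity -> PriorTherapy -> Treatment <- AgeGroup -> Dosage
  P5: Hospital <- Comorbidity -> PriorTherapy -> Treatment <- Dosage
  P6: Hospital <- Comorbidity -> Dosage
That exhausts the simple backdoor paths. Count: 6.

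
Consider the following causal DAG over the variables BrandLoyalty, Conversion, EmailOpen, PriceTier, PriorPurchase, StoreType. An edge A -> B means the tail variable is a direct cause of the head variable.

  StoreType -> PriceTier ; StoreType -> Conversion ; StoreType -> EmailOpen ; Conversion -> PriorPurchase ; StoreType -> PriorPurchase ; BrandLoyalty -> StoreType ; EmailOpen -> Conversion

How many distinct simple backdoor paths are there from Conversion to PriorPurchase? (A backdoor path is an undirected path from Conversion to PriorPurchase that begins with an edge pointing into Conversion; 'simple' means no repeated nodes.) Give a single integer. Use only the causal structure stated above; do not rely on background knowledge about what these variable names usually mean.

A backdoor path from Conversion to PriorPurchase is any simple undirected path whose first edge points into Conversion (i.e. leaves Conversion via a parent).
Parents of Conversion: {EmailOpen, StoreType}.
Enumerating:
  P1: Conversion <- StoreType -> PriorPurchase
  P2: Conversion <- EmailOpen <- StoreType -> PriorPurchase
That exhausts the simple backdoor paths. Count: 2.

2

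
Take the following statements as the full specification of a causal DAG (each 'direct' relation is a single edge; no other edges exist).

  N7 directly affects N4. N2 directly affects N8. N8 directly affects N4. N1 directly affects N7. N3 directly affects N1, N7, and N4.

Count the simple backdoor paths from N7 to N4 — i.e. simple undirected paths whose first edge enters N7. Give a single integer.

A backdoor path from N7 to N4 is any simple undirected path whose first edge points into N7 (i.e. leaves N7 via a parent).
Parents of N7: {N1, N3}.
Enumerating:
  P1: N7 <- N3 -> N4
  P2: N7 <- N1 <- N3 -> N4
That exhausts the simple backdoor paths. Count: 2.

2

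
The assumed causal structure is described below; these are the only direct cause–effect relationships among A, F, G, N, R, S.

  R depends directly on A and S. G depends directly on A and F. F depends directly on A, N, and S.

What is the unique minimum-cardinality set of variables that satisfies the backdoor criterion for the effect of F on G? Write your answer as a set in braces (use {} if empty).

{A}

Variables eligible for adjustment (non-descendants of F, excluding F and G): {A, N, R, S}.
Backdoor paths from F to G:
  P1: F <- A -> G
  P2: F <- S -> R <- A -> G
The empty set is not sufficient: P1 (F <- A -> G) has no collider blocking it and no conditioned non-collider, so it is open.
Try {A}:
  P1: blocked at fork node A ∈ conditioning set.
  P2: blocked at collider R (neither it nor any descendant is in the conditioning set).
{A} contains no descendant of F and blocks every backdoor path.
No other singleton works — e.g. {N} leaves P1 open — so {A} is the unique smallest valid adjustment set.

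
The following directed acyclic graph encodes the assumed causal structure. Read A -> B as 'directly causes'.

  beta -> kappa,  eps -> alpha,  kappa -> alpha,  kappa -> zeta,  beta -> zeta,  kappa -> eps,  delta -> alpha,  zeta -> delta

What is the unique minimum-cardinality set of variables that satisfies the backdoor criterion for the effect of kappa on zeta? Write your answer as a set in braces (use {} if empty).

Variables eligible for adjustment (non-descendants of kappa, excluding kappa and zeta): {beta}.
Backdoor paths from kappa to zeta:
  P1: kappa <- beta -> zeta
The empty set is not sufficient: P1 (kappa <- beta -> zeta) has no collider blocking it and no conditioned non-collider, so it is open.
Try {beta}:
  P1: blocked at fork node beta ∈ conditioning set.
{beta} contains no descendant of kappa and blocks every backdoor path.
{beta} is the unique smallest valid adjustment set.

{beta}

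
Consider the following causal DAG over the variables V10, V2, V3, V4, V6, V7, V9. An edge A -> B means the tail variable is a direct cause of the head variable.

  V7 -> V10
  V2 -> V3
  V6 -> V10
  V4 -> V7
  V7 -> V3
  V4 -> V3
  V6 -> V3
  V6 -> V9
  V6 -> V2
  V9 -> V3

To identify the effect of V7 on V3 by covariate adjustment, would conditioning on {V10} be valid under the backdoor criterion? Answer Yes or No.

No

Backdoor paths from V7 to V3 (paths whose first edge points into V7):
  P1: V7 <- V4 -> V3
Condition 1 (no descendant of V7 in the set): FAILS — V10 is a descendant of V7.
Condition 2 (every backdoor path blocked by {V10}):
  P1: open — no interior node is in the conditioning set.
{V10} does not satisfy the backdoor criterion.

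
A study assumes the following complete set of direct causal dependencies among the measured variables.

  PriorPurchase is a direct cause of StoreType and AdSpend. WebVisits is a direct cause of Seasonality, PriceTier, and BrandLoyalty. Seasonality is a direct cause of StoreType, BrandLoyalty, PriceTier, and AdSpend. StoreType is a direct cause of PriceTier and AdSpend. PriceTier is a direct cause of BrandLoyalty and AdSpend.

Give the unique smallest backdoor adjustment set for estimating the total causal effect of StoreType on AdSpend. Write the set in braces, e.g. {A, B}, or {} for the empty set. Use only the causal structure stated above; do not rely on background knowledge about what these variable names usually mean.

{PriorPurchase, Seasonality}

Variables eligible for adjustment (non-descendants of StoreType, excluding StoreType and AdSpend): {PriorPurchase, Seasonality, WebVisits}.
Backdoor paths from StoreType to AdSpend:
  P1: StoreType <- PriorPurchase -> AdSpend
  P2: StoreType <- Seasonality <- WebVisits -> PriceTier -> AdSpend
  P3: StoreType <- Seasonality <- WebVisits -> BrandLoyalty <- PriceTier -> AdSpend
  P4: StoreType <- Seasonality -> PriceTier -> AdSpend
  P5: StoreType <- Seasonality -> BrandLoyalty <- WebVisits -> PriceTier -> AdSpend
  P6: StoreType <- Seasonality -> BrandLoyalty <- PriceTier -> AdSpend
  P7: StoreType <- Seasonality -> AdSpend
The empty set is not sufficient: P1 (StoreType <- PriorPurchase -> AdSpend) has no collider blocking it and no conditioned non-collider, so it is open.
Try {PriorPurchase, Seasonality}:
  P1: blocked at fork node PriorPurchase ∈ conditioning set.
  P2: blocked at chain node Seasonality ∈ conditioning set.
  P3: blocked at chain node Seasonality ∈ conditioning set.
  P4: blocked at fork node Seasonality ∈ conditioning set.
  P5: blocked at fork node Seasonality ∈ conditioning set.
  P6: blocked at fork node Seasonality ∈ conditioning set.
  P7: blocked at fork node Seasonality ∈ conditioning set.
{PriorPurchase, Seasonality} contains no descendant of StoreType and blocks every backdoor path.
Every element of {PriorPurchase, Seasonality} is needed (dropping PriorPurchase leaves P1 open; dropping Seasonality leaves P2 open), so no proper subset is valid.
Among all size-2 subsets of the eligible variables, only {PriorPurchase, Seasonality} blocks every backdoor path, so it is the unique smallest valid adjustment set.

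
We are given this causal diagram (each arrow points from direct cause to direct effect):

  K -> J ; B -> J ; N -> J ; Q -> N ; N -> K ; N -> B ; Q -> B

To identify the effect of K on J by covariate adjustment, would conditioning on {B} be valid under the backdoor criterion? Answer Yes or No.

Backdoor paths from K to J (paths whose first edge points into K):
  P1: K <- N <- Q -> B -> J
  P2: K <- N -> B -> J
  P3: K <- N -> J
Condition 1 (no descendant of K in the set): holds — descendants of K are {J}; none are in {B}.
Condition 2 (every backdoor path blocked by {B}):
  P1: blocked at chain node B ∈ conditioning set.
  P2: blocked at chain node B ∈ conditioning set.
  P3: open — no interior node is in the conditioning set.
{B} does not satisfy the backdoor criterion.

No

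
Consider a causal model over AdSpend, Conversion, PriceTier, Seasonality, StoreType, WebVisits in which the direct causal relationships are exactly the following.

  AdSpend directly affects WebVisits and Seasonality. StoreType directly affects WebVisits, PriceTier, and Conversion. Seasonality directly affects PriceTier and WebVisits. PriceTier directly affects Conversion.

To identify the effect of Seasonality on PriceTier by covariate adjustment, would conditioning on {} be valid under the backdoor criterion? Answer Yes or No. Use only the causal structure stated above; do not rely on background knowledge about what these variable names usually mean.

Yes

Backdoor paths from Seasonality to PriceTier (paths whose first edge points into Seasonality):
  P1: Seasonality <- AdSpend -> WebVisits <- StoreType -> PriceTier
  P2: Seasonality <- AdSpend -> WebVisits <- StoreType -> Conversion <- PriceTier
Condition 1 (no descendant of Seasonality in the set): holds — descendants of Seasonality are {Conversion, PriceTier, WebVisits}; none are in {}.
Condition 2 (every backdoor path blocked by {}):
  P1: blocked at collider WebVisits (neither it nor any descendant is in the conditioning set).
  P2: blocked at collider WebVisits (neither it nor any descendant is in the conditioning set).
{} satisfies the backdoor criterion.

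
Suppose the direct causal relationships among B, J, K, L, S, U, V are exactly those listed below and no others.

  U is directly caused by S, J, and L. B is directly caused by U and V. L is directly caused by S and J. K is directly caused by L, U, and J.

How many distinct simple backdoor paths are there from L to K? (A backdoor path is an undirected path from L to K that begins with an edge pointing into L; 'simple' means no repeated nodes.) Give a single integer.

A backdoor path from L to K is any simple undirected path whose first edge points into L (i.e. leaves L via a parent).
Parents of L: {J, S}.
Enumerating:
  P1: L <- S -> U <- J -> K
  P2: L <- S -> U -> K
  P3: L <- J -> U -> K
  P4: L <- J -> K
That exhausts the simple backdoor paths. Count: 4.

4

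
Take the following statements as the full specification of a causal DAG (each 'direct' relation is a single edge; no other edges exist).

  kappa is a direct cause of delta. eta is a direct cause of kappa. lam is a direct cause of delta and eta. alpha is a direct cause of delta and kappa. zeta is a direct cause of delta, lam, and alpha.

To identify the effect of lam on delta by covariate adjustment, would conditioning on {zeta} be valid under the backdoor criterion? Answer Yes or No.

Backdoor paths from lam to delta (paths whose first edge points into lam):
  P1: lam <- zeta -> alpha -> kappa -> delta
  P2: lam <- zeta -> alpha -> delta
  P3: lam <- zeta -> delta
Condition 1 (no descendant of lam in the set): holds — descendants of lam are {delta, eta, kappa}; none are in {zeta}.
Condition 2 (every backdoor path blocked by {zeta}):
  P1: blocked at fork node zeta ∈ conditioning set.
  P2: blocked at fork node zeta ∈ conditioning set.
  P3: blocked at fork node zeta ∈ conditioning set.
{zeta} satisfies the backdoor criterion.

Yes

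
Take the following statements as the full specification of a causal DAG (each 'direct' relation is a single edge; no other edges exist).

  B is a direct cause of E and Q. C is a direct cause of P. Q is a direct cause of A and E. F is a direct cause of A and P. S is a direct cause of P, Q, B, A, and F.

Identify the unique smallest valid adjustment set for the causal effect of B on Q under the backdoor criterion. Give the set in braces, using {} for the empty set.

Variables eligible for adjustment (non-descendants of B, excluding B and Q): {C, F, P, S}.
Backdoor paths from B to Q:
  P1: B <- S -> F -> A <- Q
  P2: B <- S -> Q
  P3: B <- S -> P <- F -> A <- Q
  P4: B <- S -> A <- Q
The empty set is not sufficient: P2 (B <- S -> Q) has no collider blocking it and no conditioned non-collider, so it is open.
Try {S}:
  P1: blocked at fork node S ∈ conditioning set.
  P2: blocked at fork node S ∈ conditioning set.
  P3: blocked at fork node S ∈ conditioning set.
  P4: blocked at fork node S ∈ conditioning set.
{S} contains no descendant of B and blocks every backdoor path.
No other singleton works — e.g. {F} leaves P2 open — so {S} is the unique smallest valid adjustment set.

{S}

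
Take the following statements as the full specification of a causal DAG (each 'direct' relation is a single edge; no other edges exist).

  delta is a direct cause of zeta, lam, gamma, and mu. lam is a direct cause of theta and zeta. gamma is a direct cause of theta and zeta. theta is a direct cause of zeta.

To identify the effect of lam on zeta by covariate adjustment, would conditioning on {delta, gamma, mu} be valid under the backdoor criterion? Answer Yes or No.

Backdoor paths from lam to zeta (paths whose first edge points into lam):
  P1: lam <- delta -> gamma -> theta -> zeta
  P2: lam <- delta -> gamma -> zeta
  P3: lam <- delta -> zeta
Condition 1 (no descendant of lam in the set): holds — descendants of lam are {theta, zeta}; none are in {delta, gamma, mu}.
Condition 2 (every backdoor path blocked by {delta, gamma, mu}):
  P1: blocked at fork node delta ∈ conditioning set.
  P2: blocked at fork node delta ∈ conditioning set.
  P3: blocked at fork node delta ∈ conditioning set.
{delta, gamma, mu} satisfies the backdoor criterion.

Yes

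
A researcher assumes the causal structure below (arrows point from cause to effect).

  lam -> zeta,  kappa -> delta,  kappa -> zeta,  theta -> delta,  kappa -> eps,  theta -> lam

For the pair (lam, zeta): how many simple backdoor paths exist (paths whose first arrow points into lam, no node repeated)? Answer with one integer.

A backdoor path from lam to zeta is any simple undirected path whose first edge points into lam (i.e. leaves lam via a parent).
Parents of lam: {theta}.
Enumerating:
  P1: lam <- theta -> delta <- kappa -> zeta
That exhausts the simple backdoor paths. Count: 1.

1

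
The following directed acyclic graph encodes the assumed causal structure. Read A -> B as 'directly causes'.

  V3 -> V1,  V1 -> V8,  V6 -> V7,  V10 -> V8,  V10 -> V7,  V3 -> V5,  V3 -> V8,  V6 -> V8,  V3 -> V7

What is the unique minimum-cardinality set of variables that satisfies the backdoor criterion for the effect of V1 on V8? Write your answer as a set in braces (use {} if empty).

{V3}

Variables eligible for adjustment (non-descendants of V1, excluding V1 and V8): {V10, V3, V5, V6, V7}.
Backdoor paths from V1 to V8:
  P1: V1 <- V3 -> V7 <- V10 -> V8
  P2: V1 <- V3 -> V7 <- V6 -> V8
  P3: V1 <- V3 -> V8
The empty set is not sufficient: P3 (V1 <- V3 -> V8) has no collider blocking it and no conditioned non-collider, so it is open.
Try {V3}:
  P1: blocked at fork node V3 ∈ conditioning set.
  P2: blocked at fork node V3 ∈ conditioning set.
  P3: blocked at fork node V3 ∈ conditioning set.
{V3} contains no descendant of V1 and blocks every backdoor path.
No other singleton works — e.g. {V10} leaves P3 open — so {V3} is the unique smallest valid adjustment set.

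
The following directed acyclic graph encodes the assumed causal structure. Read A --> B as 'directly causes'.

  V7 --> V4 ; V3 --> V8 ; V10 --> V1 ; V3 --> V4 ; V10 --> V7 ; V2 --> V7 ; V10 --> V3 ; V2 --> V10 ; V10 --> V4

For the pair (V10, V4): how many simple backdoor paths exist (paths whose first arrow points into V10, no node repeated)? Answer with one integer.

1

A backdoor path from V10 to V4 is any simple undirected path whose first edge points into V10 (i.e. leaves V10 via a parent).
Parents of V10: {V2}.
Enumerating:
  P1: V10 <- V2 -> V7 -> V4
That exhausts the simple backdoor paths. Count: 1.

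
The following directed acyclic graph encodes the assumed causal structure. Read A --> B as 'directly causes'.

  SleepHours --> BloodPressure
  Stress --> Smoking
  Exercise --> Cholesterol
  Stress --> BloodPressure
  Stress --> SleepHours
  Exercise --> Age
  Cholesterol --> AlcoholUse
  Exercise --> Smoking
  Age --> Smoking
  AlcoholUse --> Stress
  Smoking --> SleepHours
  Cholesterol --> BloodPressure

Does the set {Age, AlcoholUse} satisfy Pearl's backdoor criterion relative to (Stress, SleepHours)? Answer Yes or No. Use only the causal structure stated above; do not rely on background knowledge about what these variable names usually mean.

Yes

Backdoor paths from Stress to SleepHours (paths whose first edge points into Stress):
  P1: Stress <- AlcoholUse <- Cholesterol <- Exercise -> Age -> Smoking -> SleepHours
  P2: Stress <- AlcoholUse <- Cholesterol <- Exercise -> Smoking -> SleepHours
  P3: Stress <- AlcoholUse <- Cholesterol -> BloodPressure <- SleepHours
Condition 1 (no descendant of Stress in the set): holds — descendants of Stress are {BloodPressure, SleepHours, Smoking}; none are in {Age, AlcoholUse}.
Condition 2 (every backdoor path blocked by {Age, AlcoholUse}):
  P1: blocked at chain node AlcoholUse ∈ conditioning set.
  P2: blocked at chain node AlcoholUse ∈ conditioning set.
  P3: blocked at chain node AlcoholUse ∈ conditioning set.
{Age, AlcoholUse} satisfies the backdoor criterion.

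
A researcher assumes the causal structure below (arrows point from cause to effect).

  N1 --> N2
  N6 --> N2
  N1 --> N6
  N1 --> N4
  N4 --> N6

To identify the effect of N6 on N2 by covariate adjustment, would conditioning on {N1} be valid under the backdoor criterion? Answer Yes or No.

Backdoor paths from N6 to N2 (paths whose first edge points into N6):
  P1: N6 <- N1 -> N2
  P2: N6 <- N4 <- N1 -> N2
Condition 1 (no descendant of N6 in the set): holds — descendants of N6 are {N2}; none are in {N1}.
Condition 2 (every backdoor path blocked by {N1}):
  P1: blocked at fork node N1 ∈ conditioning set.
  P2: blocked at fork node N1 ∈ conditioning set.
{N1} satisfies the backdoor criterion.

Yes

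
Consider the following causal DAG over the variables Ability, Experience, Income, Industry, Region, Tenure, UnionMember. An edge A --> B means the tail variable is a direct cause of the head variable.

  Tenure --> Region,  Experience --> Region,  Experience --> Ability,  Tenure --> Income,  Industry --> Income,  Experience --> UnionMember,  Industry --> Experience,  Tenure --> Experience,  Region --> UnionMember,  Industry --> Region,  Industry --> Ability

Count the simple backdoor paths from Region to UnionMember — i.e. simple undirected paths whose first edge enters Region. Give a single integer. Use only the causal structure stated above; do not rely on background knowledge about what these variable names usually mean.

7

A backdoor path from Region to UnionMember is any simple undirected path whose first edge points into Region (i.e. leaves Region via a parent).
Parents of Region: {Experience, Industry, Tenure}.
Enumerating:
  P1: Region <- Industry -> Experience -> UnionMember
  P2: Region <- Industry -> Income <- Tenure -> Experience -> UnionMember
  P3: Region <- Industry -> Ability <- Experience -> UnionMember
  P4: Region <- Tenure -> Experience -> UnionMember
  P5: Region <- Tenure -> Income <- Industry -> Experience -> UnionMember
  P6: Region <- Tenure -> Income <- Industry -> Ability <- Experience -> UnionMember
  P7: Region <- Experience -> UnionMember
That exhausts the simple backdoor paths. Count: 7.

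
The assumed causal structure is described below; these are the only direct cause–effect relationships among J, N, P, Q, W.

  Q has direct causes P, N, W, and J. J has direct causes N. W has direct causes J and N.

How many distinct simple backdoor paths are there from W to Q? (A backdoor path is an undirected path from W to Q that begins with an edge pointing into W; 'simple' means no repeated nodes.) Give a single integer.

A backdoor path from W to Q is any simple undirected path whose first edge points into W (i.e. leaves W via a parent).
Parents of W: {J, N}.
Enumerating:
  P1: W <- N -> J -> Q
  P2: W <- N -> Q
  P3: W <- J <- N -> Q
  P4: W <- J -> Q
That exhausts the simple backdoor paths. Count: 4.

4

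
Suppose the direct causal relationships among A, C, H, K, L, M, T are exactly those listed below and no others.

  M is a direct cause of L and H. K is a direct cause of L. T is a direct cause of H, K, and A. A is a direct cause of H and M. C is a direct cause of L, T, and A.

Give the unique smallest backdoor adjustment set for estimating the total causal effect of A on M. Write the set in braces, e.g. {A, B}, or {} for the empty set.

{}

Variables eligible for adjustment (non-descendants of A, excluding A and M): {C, K, T}.
Backdoor paths from A to M:
  P1: A <- C -> T -> K -> L <- M
  P2: A <- C -> T -> H <- M
  P3: A <- C -> L <- M
  P4: A <- C -> L <- K <- T -> H <- M
  P5: A <- T <- C -> L <- M
  P6: A <- T -> K -> L <- M
  P7: A <- T -> H <- M
Each backdoor path contains an unconditioned collider, so every path is already blocked with the empty conditioning set:
  P1: blocked at collider L (neither it nor any descendant is in the conditioning set).
  P2: blocked at collider H (neither it nor any descendant is in the conditioning set).
  P3: blocked at collider L (neither it nor any descendant is in the conditioning set).
  P4: blocked at collider L (neither it nor any descendant is in the conditioning set).
  P5: blocked at collider L (neither it nor any descendant is in the conditioning set).
  P6: blocked at collider L (neither it nor any descendant is in the conditioning set).
  P7: blocked at collider H (neither it nor any descendant is in the conditioning set).
The empty set is therefore the unique smallest valid set.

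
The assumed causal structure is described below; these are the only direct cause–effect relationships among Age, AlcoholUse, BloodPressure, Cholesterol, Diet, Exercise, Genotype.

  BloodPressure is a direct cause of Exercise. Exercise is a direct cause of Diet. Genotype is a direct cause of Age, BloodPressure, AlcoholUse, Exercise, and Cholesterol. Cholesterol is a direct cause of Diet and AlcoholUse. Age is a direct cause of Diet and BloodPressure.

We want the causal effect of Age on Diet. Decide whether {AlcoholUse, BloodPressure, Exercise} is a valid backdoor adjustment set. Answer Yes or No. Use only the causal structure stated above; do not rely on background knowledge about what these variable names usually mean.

No

Backdoor paths from Age to Diet (paths whose first edge points into Age):
  P1: Age <- Genotype -> BloodPressure -> Exercise -> Diet
  P2: Age <- Genotype -> Cholesterol -> Diet
  P3: Age <- Genotype -> Exercise -> Diet
  P4: Age <- Genotype -> AlcoholUse <- Cholesterol -> Diet
Condition 1 (no descendant of Age in the set): FAILS — BloodPressure and Exercise are descendants of Age.
Condition 2 (every backdoor path blocked by {AlcoholUse, BloodPressure, Exercise}):
  P1: blocked at chain node BloodPressure ∈ conditioning set.
  P2: open — no interior node is in the conditioning set.
  P3: blocked at chain node Exercise ∈ conditioning set.
  P4: open — collider(s) AlcoholUse are conditioned on (or have a conditioned descendant) and no non-collider on the path is in the set.
{AlcoholUse, BloodPressure, Exercise} does not satisfy the backdoor criterion.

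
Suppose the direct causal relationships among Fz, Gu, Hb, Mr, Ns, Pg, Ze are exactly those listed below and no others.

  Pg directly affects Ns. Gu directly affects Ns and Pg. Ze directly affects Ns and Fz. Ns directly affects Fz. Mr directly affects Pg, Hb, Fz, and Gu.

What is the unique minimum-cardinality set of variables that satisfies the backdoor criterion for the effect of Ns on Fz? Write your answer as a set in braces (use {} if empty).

Variables eligible for adjustment (non-descendants of Ns, excluding Ns and Fz): {Gu, Hb, Mr, Pg, Ze}.
Backdoor paths from Ns to Fz:
  P1: Ns <- Gu <- Mr -> Fz
  P2: Ns <- Gu -> Pg <- Mr -> Fz
  P3: Ns <- Pg <- Mr -> Fz
  P4: Ns <- Pg <- Gu <- Mr -> Fz
  P5: Ns <- Ze -> Fz
The empty set is not sufficient: P1 (Ns <- Gu <- Mr -> Fz) has no collider blocking it and no conditioned non-collider, so it is open.
Try {Mr, Ze}:
  P1: blocked at fork node Mr ∈ conditioning set.
  P2: blocked at collider Pg (neither it nor any descendant is in the conditioning set).
  P3: blocked at fork node Mr ∈ conditioning set.
  P4: blocked at fork node Mr ∈ conditioning set.
  P5: blocked at fork node Ze ∈ conditioning set.
{Mr, Ze} contains no descendant of Ns and blocks every backdoor path.
Every element of {Mr, Ze} is needed (dropping Mr leaves P1 open; dropping Ze leaves P5 open), so no proper subset is valid.
Among all size-2 subsets of the eligible variables, only {Mr, Ze} blocks every backdoor path, so it is the unique smallest valid adjustment set.

{Mr, Ze}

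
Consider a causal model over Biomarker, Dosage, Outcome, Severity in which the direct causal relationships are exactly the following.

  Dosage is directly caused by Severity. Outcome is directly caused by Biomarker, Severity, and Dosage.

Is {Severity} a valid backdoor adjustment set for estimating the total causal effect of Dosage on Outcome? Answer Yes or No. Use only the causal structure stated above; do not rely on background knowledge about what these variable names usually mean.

Backdoor paths from Dosage to Outcome (paths whose first edge points into Dosage):
  P1: Dosage <- Severity -> Outcome
Condition 1 (no descendant of Dosage in the set): holds — descendants of Dosage are {Outcome}; none are in {Severity}.
Condition 2 (every backdoor path blocked by {Severity}):
  P1: blocked at fork node Severity ∈ conditioning set.
{Severity} satisfies the backdoor criterion.

Yes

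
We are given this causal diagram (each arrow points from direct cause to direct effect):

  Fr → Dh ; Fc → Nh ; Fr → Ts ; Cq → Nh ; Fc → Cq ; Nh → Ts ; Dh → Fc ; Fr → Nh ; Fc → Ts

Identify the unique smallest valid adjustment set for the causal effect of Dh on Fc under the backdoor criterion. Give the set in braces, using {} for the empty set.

Variables eligible for adjustment (non-descendants of Dh, excluding Dh and Fc): {Fr}.
Backdoor paths from Dh to Fc:
  P1: Dh <- Fr -> Nh <- Fc
  P2: Dh <- Fr -> Nh <- Cq <- Fc
  P3: Dh <- Fr -> Nh -> Ts <- Fc
  P4: Dh <- Fr -> Ts <- Fc
  P5: Dh <- Fr -> Ts <- Nh <- Fc
  P6: Dh <- Fr -> Ts <- Nh <- Cq <- Fc
Each backdoor path contains an unconditioned collider, so every path is already blocked with the empty conditioning set:
  P1: blocked at collider Nh (neither it nor any descendant is in the conditioning set).
  P2: blocked at collider Nh (neither it nor any descendant is in the conditioning set).
  P3: blocked at collider Ts (neither it nor any descendant is in the conditioning set).
  P4: blocked at collider Ts (neither it nor any descendant is in the conditioning set).
  P5: blocked at collider Ts (neither it nor any descendant is in the conditioning set).
  P6: blocked at collider Ts (neither it nor any descendant is in the conditioning set).
The empty set is therefore the unique smallest valid set.

{}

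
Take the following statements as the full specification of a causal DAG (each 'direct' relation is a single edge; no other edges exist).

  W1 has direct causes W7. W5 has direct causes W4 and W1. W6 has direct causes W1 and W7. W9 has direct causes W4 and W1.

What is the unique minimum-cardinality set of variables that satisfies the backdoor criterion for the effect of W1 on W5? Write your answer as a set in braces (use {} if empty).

Variables eligible for adjustment (non-descendants of W1, excluding W1 and W5): {W4, W7}.
Backdoor paths from W1 to W5:
  (none)
With no backdoor paths the empty set already satisfies the criterion, and it is trivially minimal.

{}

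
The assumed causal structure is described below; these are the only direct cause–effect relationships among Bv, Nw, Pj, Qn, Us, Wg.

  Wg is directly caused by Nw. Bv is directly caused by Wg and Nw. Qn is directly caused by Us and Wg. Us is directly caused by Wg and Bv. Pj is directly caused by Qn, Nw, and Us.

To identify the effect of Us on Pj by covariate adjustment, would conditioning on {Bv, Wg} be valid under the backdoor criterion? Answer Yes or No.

Yes

Backdoor paths from Us to Pj (paths whose first edge points into Us):
  P1: Us <- Wg <- Nw -> Pj
  P2: Us <- Wg -> Bv <- Nw -> Pj
  P3: Us <- Wg -> Qn -> Pj
  P4: Us <- Bv <- Nw -> Wg -> Qn -> Pj
  P5: Us <- Bv <- Nw -> Pj
  P6: Us <- Bv <- Wg <- Nw -> Pj
  P7: Us <- Bv <- Wg -> Qn -> Pj
Condition 1 (no descendant of Us in the set): holds — descendants of Us are {Pj, Qn}; none are in {Bv, Wg}.
Condition 2 (every backdoor path blocked by {Bv, Wg}):
  P1: blocked at chain node Wg ∈ conditioning set.
  P2: blocked at fork node Wg ∈ conditioning set.
  P3: blocked at fork node Wg ∈ conditioning set.
  P4: blocked at chain node Bv ∈ conditioning set.
  P5: blocked at chain node Bv ∈ conditioning set.
  P6: blocked at chain node Bv ∈ conditioning set.
  P7: blocked at chain node Bv ∈ conditioning set.
{Bv, Wg} satisfies the backdoor criterion.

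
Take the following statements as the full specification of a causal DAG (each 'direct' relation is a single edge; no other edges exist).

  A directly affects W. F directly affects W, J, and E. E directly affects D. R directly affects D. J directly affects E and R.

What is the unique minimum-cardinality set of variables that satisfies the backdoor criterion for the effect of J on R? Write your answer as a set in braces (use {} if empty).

Variables eligible for adjustment (non-descendants of J, excluding J and R): {A, F, W}.
Backdoor paths from J to R:
  P1: J <- F -> E -> D <- R
Each backdoor path contains an unconditioned collider, so every path is already blocked with the empty conditioning set:
  P1: blocked at collider D (neither it nor any descendant is in the conditioning set).
The empty set is therefore the unique smallest valid set.

{}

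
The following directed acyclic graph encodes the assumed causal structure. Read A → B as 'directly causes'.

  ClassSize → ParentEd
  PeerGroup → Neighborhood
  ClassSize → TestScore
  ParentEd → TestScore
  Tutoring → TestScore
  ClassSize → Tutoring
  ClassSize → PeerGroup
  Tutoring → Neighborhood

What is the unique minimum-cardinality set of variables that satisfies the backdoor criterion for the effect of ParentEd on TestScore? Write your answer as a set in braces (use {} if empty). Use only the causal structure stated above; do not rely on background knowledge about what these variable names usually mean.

{ClassSize}

Variables eligible for adjustment (non-descendants of ParentEd, excluding ParentEd and TestScore): {ClassSize, Neighborhood, PeerGroup, Tutoring}.
Backdoor paths from ParentEd to TestScore:
  P1: ParentEd <- ClassSize -> Tutoring -> TestScore
  P2: ParentEd <- ClassSize -> PeerGroup -> Neighborhood <- Tutoring -> TestScore
  P3: ParentEd <- ClassSize -> TestScore
The empty set is not sufficient: P1 (ParentEd <- ClassSize -> Tutoring -> TestScore) has no collider blocking it and no conditioned non-collider, so it is open.
Try {ClassSize}:
  P1: blocked at fork node ClassSize ∈ conditioning set.
  P2: blocked at fork node ClassSize ∈ conditioning set.
  P3: blocked at fork node ClassSize ∈ conditioning set.
{ClassSize} contains no descendant of ParentEd and blocks every backdoor path.
No other singleton works — e.g. {Tutoring} leaves P3 open — so {ClassSize} is the unique smallest valid adjustment set.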